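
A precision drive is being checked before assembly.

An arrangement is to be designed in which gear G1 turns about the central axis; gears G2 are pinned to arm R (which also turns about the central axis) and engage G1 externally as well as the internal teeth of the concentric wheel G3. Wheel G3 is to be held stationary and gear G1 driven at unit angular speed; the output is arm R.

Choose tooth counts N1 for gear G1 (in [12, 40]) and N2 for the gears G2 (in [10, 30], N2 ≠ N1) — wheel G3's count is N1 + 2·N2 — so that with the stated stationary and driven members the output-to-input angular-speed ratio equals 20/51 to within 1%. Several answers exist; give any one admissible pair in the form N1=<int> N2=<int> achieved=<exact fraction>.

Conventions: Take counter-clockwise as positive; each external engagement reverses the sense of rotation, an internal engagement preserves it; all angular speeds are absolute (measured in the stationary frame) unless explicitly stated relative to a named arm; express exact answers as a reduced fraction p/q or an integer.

N1=40 N2=11 achieved=20/51

class = planetary set [ratio 20/51 wanted; Willis about the carrier]
Willis with ω_ring = 0: ω_arm/ω_sun = N1/(N1+N3); set equal to 20/51  ⇒  N3/N1 = 1/(20/51) − 1 = 31/20
N3 = N1 + 2·N2  ⇒  N2/N1 = (N3/N1 − 1)/2 = (31/20 − 1)/2 = 11/40
smallest multiple with N1 ≥ 12 and N2 ≥ 10: k = 1  ⇒  N1 = 1·40 = 40, N2 = 1·11 = 11 (N1 ≤ 40, N2 ≤ 30, N2 ≠ N1 ✓), N3 = 40 + 2·11 = 62
check: N1/(N1+N3) with N1 = 40, N3 = 62 gives 20/51; |achieved − target| = 0 ≤ 1/255 ✓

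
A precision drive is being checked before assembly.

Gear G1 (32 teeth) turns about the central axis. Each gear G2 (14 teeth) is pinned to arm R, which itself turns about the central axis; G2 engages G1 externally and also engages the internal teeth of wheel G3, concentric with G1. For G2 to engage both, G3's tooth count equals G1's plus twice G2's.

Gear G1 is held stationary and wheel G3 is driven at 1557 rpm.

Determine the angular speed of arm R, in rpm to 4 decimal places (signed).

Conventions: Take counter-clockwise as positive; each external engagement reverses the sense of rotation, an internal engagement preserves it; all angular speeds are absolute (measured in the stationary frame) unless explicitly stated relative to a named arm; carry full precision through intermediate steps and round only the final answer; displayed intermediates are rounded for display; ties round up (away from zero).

+1015.4348 rpm

planetary set (32T centre, 14T on arm, 60T internal) — Willis relation
normalise by the input: solve with ω_ring = 1, then scale by 1557 rpm
ring teeth: 32 + 2·14 = 60
32(ω_sun−ω_arm) = −60(ω_ring−ω_arm),  ω_sun = 0, ω_ring = 1
32(0−ω_arm) = −60(1−ω_arm)  ⇒  92·ω_arm = 60  ⇒  ω_arm = 15/23
scale: ω_arm = 15/23 × 1557 rpm = +1015.4348 rpm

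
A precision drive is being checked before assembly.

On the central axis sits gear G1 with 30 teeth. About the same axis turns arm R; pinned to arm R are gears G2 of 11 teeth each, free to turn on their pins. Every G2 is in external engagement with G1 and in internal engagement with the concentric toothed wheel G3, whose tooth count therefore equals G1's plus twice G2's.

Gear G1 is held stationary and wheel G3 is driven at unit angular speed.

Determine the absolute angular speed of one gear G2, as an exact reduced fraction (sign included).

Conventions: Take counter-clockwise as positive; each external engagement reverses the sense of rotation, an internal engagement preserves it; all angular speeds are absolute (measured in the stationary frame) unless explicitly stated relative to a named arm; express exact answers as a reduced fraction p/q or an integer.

26/11

topology: planetary set — G1 30T / G2 11T / G3 52T, arm = carrier (Willis)
ring teeth: 30 + 2·11 = 52
30(ω_sun−ω_arm) = −52(ω_ring−ω_arm),  ω_sun = 0, ω_ring = 1
30(0−ω_arm) = −52(1−ω_arm)  ⇒  82·ω_arm = 52  ⇒  ω_arm = 26/41
sun–planet mesh: 30·(0−26/41) = −11·(ω_p−ω_arm)  ⇒  ω_p−ω_arm = 780/451
ω_p = 26/41 + 780/451 = 26/11
exact speed ratio = 26/11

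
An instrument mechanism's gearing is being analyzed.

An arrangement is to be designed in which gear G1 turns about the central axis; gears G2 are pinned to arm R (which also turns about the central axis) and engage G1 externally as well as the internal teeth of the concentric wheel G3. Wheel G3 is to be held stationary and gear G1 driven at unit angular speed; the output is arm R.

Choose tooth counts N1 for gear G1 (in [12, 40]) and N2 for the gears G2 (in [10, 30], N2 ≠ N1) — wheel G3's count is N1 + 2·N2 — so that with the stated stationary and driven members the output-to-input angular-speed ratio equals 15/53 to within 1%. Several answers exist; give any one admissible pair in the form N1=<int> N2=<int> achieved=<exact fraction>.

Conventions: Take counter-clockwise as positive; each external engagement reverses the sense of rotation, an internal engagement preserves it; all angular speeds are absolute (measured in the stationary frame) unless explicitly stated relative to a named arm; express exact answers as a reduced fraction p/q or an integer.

topology: planetary set — design target 15/53, arm = carrier (Willis)
Willis with ω_ring = 0: ω_arm/ω_sun = N1/(N1+N3); set equal to 15/53  ⇒  N3/N1 = 1/(15/53) − 1 = 38/15
N3 = N1 + 2·N2  ⇒  N2/N1 = (N3/N1 − 1)/2 = (38/15 − 1)/2 = 23/30
smallest multiple with N1 ≥ 12 and N2 ≥ 10: k = 1  ⇒  N1 = 1·30 = 30, N2 = 1·23 = 23 (N1 ≤ 40, N2 ≤ 30, N2 ≠ N1 ✓), N3 = 30 + 2·23 = 76
check: N1/(N1+N3) with N1 = 30, N3 = 76 gives 15/53; |achieved − target| = 0 ≤ 3/1060 ✓

N1=30 N2=23 achieved=15/53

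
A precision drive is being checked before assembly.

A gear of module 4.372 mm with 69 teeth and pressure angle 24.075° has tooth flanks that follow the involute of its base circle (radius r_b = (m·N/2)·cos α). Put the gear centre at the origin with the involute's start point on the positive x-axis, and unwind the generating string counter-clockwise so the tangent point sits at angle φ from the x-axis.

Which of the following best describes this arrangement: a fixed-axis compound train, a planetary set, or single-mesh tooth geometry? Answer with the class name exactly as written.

single-mesh tooth geometry

single-mesh involute tooth geometry (69T wheel at module 4.372)
classification: single-mesh tooth geometry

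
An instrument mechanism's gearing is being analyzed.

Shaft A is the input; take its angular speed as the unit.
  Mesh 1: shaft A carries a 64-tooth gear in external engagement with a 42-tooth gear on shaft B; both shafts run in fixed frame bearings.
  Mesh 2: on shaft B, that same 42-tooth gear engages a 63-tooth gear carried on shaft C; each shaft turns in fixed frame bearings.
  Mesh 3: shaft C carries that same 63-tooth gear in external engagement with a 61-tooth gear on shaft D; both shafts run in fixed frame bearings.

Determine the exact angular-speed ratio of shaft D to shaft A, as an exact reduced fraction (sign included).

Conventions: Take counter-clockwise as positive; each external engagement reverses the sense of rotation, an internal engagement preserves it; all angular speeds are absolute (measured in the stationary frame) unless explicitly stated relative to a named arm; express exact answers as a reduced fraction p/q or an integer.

-64/61

class = fixed-axis compound train [3 meshes; 3 ratios multiply, 3 sense flips]
mesh 1 [64T→42T]: running ratio 32/21, sense −
mesh 2 [42T→63T]: running ratio 64/63, sense +
mesh 3 [63T→61T]: running ratio 64/61, sense −
ω_out/ω_in = -64/61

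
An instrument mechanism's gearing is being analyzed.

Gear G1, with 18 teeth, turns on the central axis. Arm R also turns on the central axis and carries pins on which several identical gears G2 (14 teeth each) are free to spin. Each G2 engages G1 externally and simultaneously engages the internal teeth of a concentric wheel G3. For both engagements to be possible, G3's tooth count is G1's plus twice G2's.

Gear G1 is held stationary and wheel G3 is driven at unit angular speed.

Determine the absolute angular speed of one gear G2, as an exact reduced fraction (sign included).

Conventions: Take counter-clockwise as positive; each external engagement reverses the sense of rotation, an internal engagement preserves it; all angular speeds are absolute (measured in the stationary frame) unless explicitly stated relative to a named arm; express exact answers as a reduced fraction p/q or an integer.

23/14

class = planetary set [G3 = 18+2·14 = 46; Willis about the carrier]
ring teeth: 18 + 2·14 = 46
18(ω_sun−ω_arm) = −46(ω_ring−ω_arm),  ω_sun = 0, ω_ring = 1
18(0−ω_arm) = −46(1−ω_arm)  ⇒  64·ω_arm = 46  ⇒  ω_arm = 23/32
sun–planet mesh: 18·(0−23/32) = −14·(ω_p−ω_arm)  ⇒  ω_p−ω_arm = 207/224
ω_p = 23/32 + 207/224 = 23/14
exact speed ratio = 23/14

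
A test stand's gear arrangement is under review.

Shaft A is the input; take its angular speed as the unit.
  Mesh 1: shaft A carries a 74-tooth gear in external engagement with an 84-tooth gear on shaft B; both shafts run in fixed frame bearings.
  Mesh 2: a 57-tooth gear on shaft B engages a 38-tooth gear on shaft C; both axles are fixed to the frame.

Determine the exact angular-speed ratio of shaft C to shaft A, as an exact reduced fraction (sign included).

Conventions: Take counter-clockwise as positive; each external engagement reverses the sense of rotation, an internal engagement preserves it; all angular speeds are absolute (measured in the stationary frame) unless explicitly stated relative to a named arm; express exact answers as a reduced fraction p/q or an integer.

37/28

class = fixed-axis compound train [2 meshes; 2 ratios multiply, 2 sense flips]
mesh 1 [74T→84T]: running ratio 37/42, sense −
mesh 2 [57T→38T]: running ratio 37/28, sense +
ω_out/ω_in = 37/28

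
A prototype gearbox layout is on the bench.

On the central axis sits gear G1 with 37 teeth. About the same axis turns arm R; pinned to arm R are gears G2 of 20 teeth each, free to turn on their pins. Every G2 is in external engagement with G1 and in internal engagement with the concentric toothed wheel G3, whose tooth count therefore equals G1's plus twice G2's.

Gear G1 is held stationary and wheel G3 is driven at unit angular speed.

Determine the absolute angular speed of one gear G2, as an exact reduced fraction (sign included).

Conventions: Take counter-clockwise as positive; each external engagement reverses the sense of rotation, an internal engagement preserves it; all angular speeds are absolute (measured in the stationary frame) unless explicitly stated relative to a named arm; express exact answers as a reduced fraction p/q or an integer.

recognized (axles ride arm R): planetary set, 37/20/77 teeth
ring teeth: 37 + 2·20 = 77
37(ω_sun−ω_arm) = −77(ω_ring−ω_arm),  ω_sun = 0, ω_ring = 1
37(0−ω_arm) = −77(1−ω_arm)  ⇒  114·ω_arm = 77  ⇒  ω_arm = 77/114
sun–planet mesh: 37·(0−77/114) = −20·(ω_p−ω_arm)  ⇒  ω_p−ω_arm = 2849/2280
ω_p = 77/114 + 2849/2280 = 77/40
exact speed ratio = 77/40

77/40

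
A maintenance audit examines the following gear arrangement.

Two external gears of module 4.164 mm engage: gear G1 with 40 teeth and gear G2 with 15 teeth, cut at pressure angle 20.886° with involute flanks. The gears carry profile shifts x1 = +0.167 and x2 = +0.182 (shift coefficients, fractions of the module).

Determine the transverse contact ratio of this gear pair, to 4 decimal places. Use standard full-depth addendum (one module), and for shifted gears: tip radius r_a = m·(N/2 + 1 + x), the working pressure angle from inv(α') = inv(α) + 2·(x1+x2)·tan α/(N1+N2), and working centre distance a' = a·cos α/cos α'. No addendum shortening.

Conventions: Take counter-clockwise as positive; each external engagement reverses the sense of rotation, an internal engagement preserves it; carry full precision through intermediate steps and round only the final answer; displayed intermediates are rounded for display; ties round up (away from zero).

recognized (one external pair, fixed centres): single-mesh tooth geometry, m = 4.164, N1 = 40, N2 = 15
base radii: r_b1 = 77.807806, r_b2 = 29.177927
tip radii: r_a1 = 88.139388, r_a2 = 36.151848
inv(α') = inv(20.886°) + 2·(+0.167+0.182)·tan α/(40+15) = 0.02189608  ⇒  α' = 22.62664°
a' = a·cos α / cos α' = 114.5100·cos 20.886°/cos 22.62664° = 115.906922
action lengths: √(r_a1²−r_b1²) = 41.406486, √(r_a2²−r_b2²) = 21.344898
base pitch p_b = π·m·cos α = 12.222022
CR = (41.406486 + 21.344898 − 115.906922·sin 22.62664°)/12.222022 = 1.485773
contact ratio ≈ 1.4858

1.4858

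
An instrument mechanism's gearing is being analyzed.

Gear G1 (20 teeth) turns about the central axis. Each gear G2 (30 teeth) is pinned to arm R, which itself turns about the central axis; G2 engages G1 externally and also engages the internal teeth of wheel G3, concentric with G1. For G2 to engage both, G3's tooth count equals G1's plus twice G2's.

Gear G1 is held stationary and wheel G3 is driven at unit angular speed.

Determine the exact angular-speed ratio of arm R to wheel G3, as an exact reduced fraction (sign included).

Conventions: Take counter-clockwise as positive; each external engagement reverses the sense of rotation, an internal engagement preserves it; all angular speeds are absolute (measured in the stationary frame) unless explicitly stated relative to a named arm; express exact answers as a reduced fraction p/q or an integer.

4/5

topology: planetary set — G1 20T / G2 30T / G3 80T, arm = carrier (Willis)
ring teeth: 20 + 2·30 = 80
20(ω_sun−ω_arm) = −80(ω_ring−ω_arm),  ω_sun = 0, ω_ring = 1
20(0−ω_arm) = −80(1−ω_arm)  ⇒  100·ω_arm = 80  ⇒  ω_arm = 4/5
ω_out/ω_in = 4/5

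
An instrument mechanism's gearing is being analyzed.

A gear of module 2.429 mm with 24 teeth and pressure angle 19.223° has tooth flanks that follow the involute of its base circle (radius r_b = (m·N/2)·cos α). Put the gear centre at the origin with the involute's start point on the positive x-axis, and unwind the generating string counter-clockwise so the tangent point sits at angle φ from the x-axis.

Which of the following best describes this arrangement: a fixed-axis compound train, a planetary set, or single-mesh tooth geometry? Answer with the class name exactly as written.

single-mesh tooth geometry

single-mesh involute tooth geometry (24T wheel at module 2.429)
classification: single-mesh tooth geometry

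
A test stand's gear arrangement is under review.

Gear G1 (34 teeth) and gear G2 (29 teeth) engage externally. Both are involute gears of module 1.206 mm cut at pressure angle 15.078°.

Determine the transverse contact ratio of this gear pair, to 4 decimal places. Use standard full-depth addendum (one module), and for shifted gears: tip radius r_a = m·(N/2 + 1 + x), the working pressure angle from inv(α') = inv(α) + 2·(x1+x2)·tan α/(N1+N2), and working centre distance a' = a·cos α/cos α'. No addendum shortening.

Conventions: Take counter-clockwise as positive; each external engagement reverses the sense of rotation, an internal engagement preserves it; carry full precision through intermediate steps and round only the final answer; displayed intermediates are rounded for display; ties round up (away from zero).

class = single-mesh tooth geometry [involute pair 34T × 29T, m = 1.206]
base radii: r_b1 = 19.796169, r_b2 = 16.884968
tip radii: r_a1 = 21.708000, r_a2 = 18.693000
no profile shift: α' = α, a' = a
action lengths: √(r_a1²−r_b1²) = 8.907803, √(r_a2²−r_b2²) = 8.020356
base pitch p_b = π·m·cos α = 3.658324
CR = (8.907803 + 8.020356 − 37.989000·sin 15.07800°)/3.658324 = 1.926002
contact ratio ≈ 1.9260

1.9260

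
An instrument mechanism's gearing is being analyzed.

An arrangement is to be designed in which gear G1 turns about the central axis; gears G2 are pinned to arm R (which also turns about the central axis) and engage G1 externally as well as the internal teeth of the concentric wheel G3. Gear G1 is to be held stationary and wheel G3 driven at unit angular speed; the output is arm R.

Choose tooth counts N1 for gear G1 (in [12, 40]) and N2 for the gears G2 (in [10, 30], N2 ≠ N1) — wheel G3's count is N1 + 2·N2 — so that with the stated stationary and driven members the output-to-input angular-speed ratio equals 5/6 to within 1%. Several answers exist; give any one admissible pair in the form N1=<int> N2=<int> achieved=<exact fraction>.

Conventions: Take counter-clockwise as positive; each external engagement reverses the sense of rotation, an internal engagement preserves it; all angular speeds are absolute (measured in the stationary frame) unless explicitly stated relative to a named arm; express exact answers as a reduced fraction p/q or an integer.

planetary set to be sized for 5/6 (Willis relation)
Willis with ω_sun = 0: ω_arm/ω_ring = N3/(N1+N3); set equal to 5/6  ⇒  N3/N1 = (5/6)/(1 − 5/6) = 5
N3 = N1 + 2·N2  ⇒  N2/N1 = (N3/N1 − 1)/2 = (5 − 1)/2 = 2
smallest multiple with N1 ≥ 12 and N2 ≥ 10: k = 12  ⇒  N1 = 12·1 = 12, N2 = 12·2 = 24 (N1 ≤ 40, N2 ≤ 30, N2 ≠ N1 ✓), N3 = 12 + 2·24 = 60
check: N3/(N1+N3) with N1 = 12, N3 = 60 gives 5/6; |achieved − target| = 0 ≤ 1/120 ✓

N1=12 N2=24 achieved=5/6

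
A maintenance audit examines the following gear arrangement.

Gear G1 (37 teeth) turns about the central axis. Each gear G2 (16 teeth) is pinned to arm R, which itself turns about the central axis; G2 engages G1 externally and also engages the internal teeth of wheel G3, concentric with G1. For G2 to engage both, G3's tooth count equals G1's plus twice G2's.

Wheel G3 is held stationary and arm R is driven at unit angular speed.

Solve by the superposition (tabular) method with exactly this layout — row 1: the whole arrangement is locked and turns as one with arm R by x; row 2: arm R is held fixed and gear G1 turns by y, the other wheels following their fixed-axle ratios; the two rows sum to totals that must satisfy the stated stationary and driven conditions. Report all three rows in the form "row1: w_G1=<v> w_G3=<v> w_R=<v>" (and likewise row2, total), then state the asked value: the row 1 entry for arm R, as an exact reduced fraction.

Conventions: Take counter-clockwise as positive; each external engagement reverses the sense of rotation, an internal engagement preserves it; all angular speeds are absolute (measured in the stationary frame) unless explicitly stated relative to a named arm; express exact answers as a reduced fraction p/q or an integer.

class = planetary set [G3 = 37+2·16 = 69; Willis about the carrier]
superposition row 1 [locked train]: every member turns x
row 2 (arm held, sun turns y): ω_ring = −(37/69)·y, ω_arm = 0
boundary: total ω_ring = x − (37/69)·y = 0 and total ω_arm = x = 1  ⇒  y = 69/37, x = 1
row 2 ring = −(37/69)·69/37 = -1
totals (row 1 + row 2): sun 1 + 69/37 = 106/37, ring 1 + (-1) = 0, arm 1 + 0 = 1
asked cell (row1, arm) = 1

row1: w_G1=1 w_G3=1 w_R=1
row2: w_G1=69/37 w_G3=-1 w_R=0
total: w_G1=106/37 w_G3=0 w_R=1
asked value: 1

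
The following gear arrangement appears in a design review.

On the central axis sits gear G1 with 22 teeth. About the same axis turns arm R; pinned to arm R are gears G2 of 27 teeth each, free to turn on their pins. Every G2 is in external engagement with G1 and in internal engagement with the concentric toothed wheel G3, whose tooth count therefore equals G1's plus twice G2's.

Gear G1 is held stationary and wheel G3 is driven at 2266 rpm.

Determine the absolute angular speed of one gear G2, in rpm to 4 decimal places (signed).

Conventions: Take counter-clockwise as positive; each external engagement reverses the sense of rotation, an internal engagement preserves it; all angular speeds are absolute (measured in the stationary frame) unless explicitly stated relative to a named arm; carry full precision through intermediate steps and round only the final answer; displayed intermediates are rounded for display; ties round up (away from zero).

planetary set (22T centre, 27T on arm, 76T internal) — Willis relation
normalise by the input: solve with ω_ring = 1, then scale by 2266 rpm
ring teeth: 22 + 2·27 = 76
22(ω_sun−ω_arm) = −76(ω_ring−ω_arm),  ω_sun = 0, ω_ring = 1
22(0−ω_arm) = −76(1−ω_arm)  ⇒  98·ω_arm = 76  ⇒  ω_arm = 38/49
sun–planet mesh: 22·(0−38/49) = −27·(ω_p−ω_arm)  ⇒  ω_p−ω_arm = 836/1323
ω_p = 38/49 + 836/1323 = 38/27
scale: ω_p = 38/27 × 2266 rpm = +3189.1852 rpm

+3189.1852 rpm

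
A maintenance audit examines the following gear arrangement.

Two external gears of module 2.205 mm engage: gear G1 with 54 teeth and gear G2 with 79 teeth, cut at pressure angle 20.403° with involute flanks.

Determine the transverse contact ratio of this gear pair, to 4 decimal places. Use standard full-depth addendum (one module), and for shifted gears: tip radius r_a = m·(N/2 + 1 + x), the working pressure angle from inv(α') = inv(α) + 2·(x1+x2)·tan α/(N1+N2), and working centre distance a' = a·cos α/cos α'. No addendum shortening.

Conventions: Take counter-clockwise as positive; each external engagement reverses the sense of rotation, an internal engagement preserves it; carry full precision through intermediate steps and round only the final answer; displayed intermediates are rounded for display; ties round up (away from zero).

1.7729

recognized (one external pair, fixed centres): single-mesh tooth geometry, m = 2.205, N1 = 54, N2 = 79
base radii: r_b1 = 55.799997, r_b2 = 81.633328
tip radii: r_a1 = 61.740000, r_a2 = 89.302500
no profile shift: α' = α, a' = a
action lengths: √(r_a1²−r_b1²) = 26.423247, √(r_a2²−r_b2²) = 36.206853
base pitch p_b = π·m·cos α = 6.492624
CR = (26.423247 + 36.206853 − 146.632500·sin 20.40300°)/6.492624 = 1.772921
contact ratio ≈ 1.7729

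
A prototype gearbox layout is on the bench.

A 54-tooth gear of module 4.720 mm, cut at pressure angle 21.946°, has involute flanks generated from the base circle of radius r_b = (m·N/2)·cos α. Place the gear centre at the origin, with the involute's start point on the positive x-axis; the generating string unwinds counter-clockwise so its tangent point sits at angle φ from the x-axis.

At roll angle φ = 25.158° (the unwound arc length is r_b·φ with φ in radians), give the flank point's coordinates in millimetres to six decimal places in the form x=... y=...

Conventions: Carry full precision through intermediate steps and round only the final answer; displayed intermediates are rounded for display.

class = single-mesh tooth geometry [base-circle involute, m = 4.720, 54T]
pitch radius r_p = m·N/2 = 4.720·54/2 = 127.440000
base radius r_b = r_p·cos α = 127.440000·cos 21.946° = 118.205252
roll angle φ = 25.158° = 0.43908993 rad
x = r_b·(cos φ + φ·sin φ) = 129.056853
y = r_b·(sin φ − φ·cos φ) = 3.271746

x=129.056853 y=3.271746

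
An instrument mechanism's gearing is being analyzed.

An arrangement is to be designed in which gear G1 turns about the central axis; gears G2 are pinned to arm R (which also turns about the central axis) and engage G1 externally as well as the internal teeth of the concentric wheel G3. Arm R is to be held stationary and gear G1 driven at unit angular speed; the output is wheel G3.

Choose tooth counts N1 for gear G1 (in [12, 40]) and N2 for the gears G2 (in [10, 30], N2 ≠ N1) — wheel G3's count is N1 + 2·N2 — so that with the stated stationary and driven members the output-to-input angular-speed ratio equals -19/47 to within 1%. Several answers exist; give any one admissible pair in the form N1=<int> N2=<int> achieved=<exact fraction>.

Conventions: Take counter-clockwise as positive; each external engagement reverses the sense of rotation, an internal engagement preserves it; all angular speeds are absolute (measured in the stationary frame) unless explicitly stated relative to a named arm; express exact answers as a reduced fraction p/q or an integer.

N1=19 N2=14 achieved=-19/47

design class (target -19/47): planetary set
Willis with ω_arm = 0: ω_ring/ω_sun = −N1/N3; set equal to -19/47  ⇒  N3/N1 = −1/(-19/47) = 47/19
N3 = N1 + 2·N2  ⇒  N2/N1 = (N3/N1 − 1)/2 = (47/19 − 1)/2 = 14/19
smallest multiple with N1 ≥ 12 and N2 ≥ 10: k = 1  ⇒  N1 = 1·19 = 19, N2 = 1·14 = 14 (N1 ≤ 40, N2 ≤ 30, N2 ≠ N1 ✓), N3 = 19 + 2·14 = 47
check: −N1/N3 with N1 = 19, N3 = 47 gives -19/47; |achieved − target| = 0 ≤ 19/4700 ✓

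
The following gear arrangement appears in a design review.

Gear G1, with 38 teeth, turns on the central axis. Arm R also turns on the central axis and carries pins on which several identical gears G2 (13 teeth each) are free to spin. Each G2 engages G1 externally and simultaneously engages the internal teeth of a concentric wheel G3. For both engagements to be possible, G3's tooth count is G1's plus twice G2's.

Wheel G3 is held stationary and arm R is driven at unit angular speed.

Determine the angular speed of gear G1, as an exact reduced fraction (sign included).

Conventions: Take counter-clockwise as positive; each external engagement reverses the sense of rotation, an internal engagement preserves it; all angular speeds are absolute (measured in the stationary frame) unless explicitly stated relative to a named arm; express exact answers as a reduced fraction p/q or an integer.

topology: planetary set — G1 38T / G2 13T / G3 64T, arm = carrier (Willis)
ring teeth: 38 + 2·13 = 64
38(ω_sun−ω_arm) = −64(ω_ring−ω_arm),  ω_ring = 0, ω_arm = 1
ω_sun = 1 − (64/38)(0−1) = 51/19
exact speed ratio = 51/19

51/19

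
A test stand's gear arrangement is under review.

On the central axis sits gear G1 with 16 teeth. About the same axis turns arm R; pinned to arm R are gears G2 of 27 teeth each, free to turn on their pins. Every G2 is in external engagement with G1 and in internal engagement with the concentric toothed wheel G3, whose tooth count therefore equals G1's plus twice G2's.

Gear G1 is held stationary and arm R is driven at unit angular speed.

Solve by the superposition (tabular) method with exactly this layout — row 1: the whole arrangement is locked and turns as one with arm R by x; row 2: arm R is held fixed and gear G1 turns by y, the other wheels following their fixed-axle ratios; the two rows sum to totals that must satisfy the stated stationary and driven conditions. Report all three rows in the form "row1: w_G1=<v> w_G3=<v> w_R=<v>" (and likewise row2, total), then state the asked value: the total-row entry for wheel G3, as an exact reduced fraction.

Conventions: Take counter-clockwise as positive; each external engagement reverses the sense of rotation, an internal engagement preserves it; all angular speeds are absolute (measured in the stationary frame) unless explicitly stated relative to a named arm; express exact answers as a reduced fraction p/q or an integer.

recognized (axles ride arm R): planetary set, 16/27/70 teeth
row 1: whole set turns with the arm by x
row 2 — arm fixed, fixed-axis ratios: sun y, ring −(16/70)·y, arm 0
boundary: total ω_sun = x + y = 0 and total ω_arm = x = 1  ⇒  y = -1, x = 1
row 2 ring = −(16/70)·(-1) = 8/35
totals (row 1 + row 2): sun 1 + (-1) = 0, ring 1 + 8/35 = 43/35, arm 1 + 0 = 1
asked cell (total, ring) = 43/35

row1: w_G1=1 w_G3=1 w_R=1
row2: w_G1=-1 w_G3=8/35 w_R=0
total: w_G1=0 w_G3=43/35 w_R=1
asked value: 43/35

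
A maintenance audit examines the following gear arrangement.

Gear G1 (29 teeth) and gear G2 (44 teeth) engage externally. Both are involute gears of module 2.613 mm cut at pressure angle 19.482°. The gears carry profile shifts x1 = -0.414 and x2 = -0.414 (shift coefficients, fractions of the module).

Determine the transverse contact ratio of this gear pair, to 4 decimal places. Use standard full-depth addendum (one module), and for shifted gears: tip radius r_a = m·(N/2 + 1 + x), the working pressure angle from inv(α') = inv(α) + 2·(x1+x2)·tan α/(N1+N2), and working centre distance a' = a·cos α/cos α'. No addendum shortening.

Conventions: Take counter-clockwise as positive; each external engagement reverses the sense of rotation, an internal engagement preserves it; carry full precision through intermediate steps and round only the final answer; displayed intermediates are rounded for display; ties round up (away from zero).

2.1380

single-mesh involute tooth geometry (29T engaging 44T at module 2.613)
base radii: r_b1 = 35.719244, r_b2 = 54.194715
tip radii: r_a1 = 39.419718, r_a2 = 59.017218
inv(α') = inv(19.482°) + 2·(-0.414-0.414)·tan α/(29+44) = 0.00571488  ⇒  α' = 14.64416°
a' = a·cos α / cos α' = 95.3745·cos 19.482°/cos 14.64416° = 92.932920
action lengths: √(r_a1²−r_b1²) = 16.674825, √(r_a2²−r_b2²) = 23.365893
base pitch p_b = π·m·cos α = 7.738987
CR = (16.674825 + 23.365893 − 92.932920·sin 14.64416°)/7.738987 = 2.137989
contact ratio ≈ 2.1380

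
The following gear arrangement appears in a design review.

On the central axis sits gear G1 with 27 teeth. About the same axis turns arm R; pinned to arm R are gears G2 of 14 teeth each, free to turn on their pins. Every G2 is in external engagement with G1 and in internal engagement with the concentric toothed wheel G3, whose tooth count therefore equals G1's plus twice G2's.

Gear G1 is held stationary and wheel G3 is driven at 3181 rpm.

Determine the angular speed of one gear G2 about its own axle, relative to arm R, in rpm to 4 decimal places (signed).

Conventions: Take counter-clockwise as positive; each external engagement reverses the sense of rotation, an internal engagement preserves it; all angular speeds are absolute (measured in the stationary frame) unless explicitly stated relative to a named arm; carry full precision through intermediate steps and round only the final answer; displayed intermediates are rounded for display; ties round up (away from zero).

+4114.7953 rpm

topology: planetary set — G1 27T / G2 14T / G3 55T, arm = carrier (Willis)
normalise by the input: solve with ω_ring = 1, then scale by 3181 rpm
ring teeth: 27 + 2·14 = 55
27(ω_sun−ω_arm) = −55(ω_ring−ω_arm),  ω_sun = 0, ω_ring = 1
27(0−ω_arm) = −55(1−ω_arm)  ⇒  82·ω_arm = 55  ⇒  ω_arm = 55/82
sun–planet mesh: 27·(0−55/82) = −14·(ω_p−ω_arm)  ⇒  ω_p−ω_arm = 1485/1148
scale: ω_p−ω_arm = 1485/1148 × 3181 rpm = +4114.7953 rpm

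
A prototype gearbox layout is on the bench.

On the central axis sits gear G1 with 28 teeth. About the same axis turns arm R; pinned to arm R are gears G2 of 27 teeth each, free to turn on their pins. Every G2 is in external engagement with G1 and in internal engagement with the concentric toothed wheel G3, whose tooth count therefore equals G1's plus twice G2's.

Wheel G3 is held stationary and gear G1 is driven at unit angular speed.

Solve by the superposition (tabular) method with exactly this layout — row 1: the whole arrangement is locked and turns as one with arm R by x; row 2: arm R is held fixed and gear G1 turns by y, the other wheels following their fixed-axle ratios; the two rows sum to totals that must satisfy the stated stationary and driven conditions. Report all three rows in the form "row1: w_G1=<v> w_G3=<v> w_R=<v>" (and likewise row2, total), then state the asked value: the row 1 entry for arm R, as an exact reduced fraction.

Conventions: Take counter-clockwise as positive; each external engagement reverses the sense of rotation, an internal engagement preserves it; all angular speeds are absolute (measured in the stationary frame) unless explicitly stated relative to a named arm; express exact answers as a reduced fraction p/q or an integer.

topology: planetary set — G1 28T / G2 27T / G3 82T, arm = carrier (Willis)
row 1: whole set turns with the arm by x
row 2 (arm held, sun turns y): ω_ring = −(28/82)·y, ω_arm = 0
boundary: total ω_ring = x − (28/82)·y = 0 and total ω_sun = x + y = 1  ⇒  y = 41/55, x = 14/55
row 2 ring = −(28/82)·41/55 = -14/55
totals (row 1 + row 2): sun 14/55 + 41/55 = 1, ring 14/55 + (-14/55) = 0, arm 14/55 + 0 = 14/55
asked cell (row1, arm) = 14/55

row1: w_G1=14/55 w_G3=14/55 w_R=14/55
row2: w_G1=41/55 w_G3=-14/55 w_R=0
total: w_G1=1 w_G3=0 w_R=14/55
asked value: 14/55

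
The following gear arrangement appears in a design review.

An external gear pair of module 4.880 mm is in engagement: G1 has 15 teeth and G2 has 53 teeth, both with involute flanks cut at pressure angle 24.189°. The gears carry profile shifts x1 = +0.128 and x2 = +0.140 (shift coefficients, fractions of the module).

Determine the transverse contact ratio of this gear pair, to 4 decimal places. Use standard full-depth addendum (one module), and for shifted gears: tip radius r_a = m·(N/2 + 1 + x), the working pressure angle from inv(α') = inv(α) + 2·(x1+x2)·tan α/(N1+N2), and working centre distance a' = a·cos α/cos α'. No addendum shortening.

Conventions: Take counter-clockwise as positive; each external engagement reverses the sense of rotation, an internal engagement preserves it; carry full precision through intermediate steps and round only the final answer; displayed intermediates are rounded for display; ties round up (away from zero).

1.4299

recognized (one external pair, fixed centres): single-mesh tooth geometry, m = 4.880, N1 = 15, N2 = 53
base radii: r_b1 = 33.386476, r_b2 = 117.965549
tip radii: r_a1 = 42.104640, r_a2 = 134.883200
inv(α') = inv(24.189°) + 2·(+0.128+0.140)·tan α/(15+53) = 0.03055003  ⇒  α' = 25.15040°
a' = a·cos α / cos α' = 165.9200·cos 24.189°/cos 25.15040° = 167.203717
action lengths: √(r_a1²−r_b1²) = 25.654316, √(r_a2²−r_b2²) = 65.403417
base pitch p_b = π·m·cos α = 13.984894
CR = (25.654316 + 65.403417 − 167.203717·sin 25.15040°)/13.984894 = 1.429890
contact ratio ≈ 1.4299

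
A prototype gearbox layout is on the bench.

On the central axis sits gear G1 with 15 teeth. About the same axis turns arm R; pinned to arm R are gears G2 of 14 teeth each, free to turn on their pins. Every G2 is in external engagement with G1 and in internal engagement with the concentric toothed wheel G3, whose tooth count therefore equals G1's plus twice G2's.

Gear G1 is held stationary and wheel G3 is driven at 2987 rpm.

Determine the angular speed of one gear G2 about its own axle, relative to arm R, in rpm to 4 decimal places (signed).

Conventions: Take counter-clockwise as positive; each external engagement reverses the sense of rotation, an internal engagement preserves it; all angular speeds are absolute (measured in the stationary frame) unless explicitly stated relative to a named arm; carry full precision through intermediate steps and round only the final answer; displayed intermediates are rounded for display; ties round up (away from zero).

recognized (axles ride arm R): planetary set, 15/14/43 teeth
normalise by the input: solve with ω_ring = 1, then scale by 2987 rpm
ring teeth: 15 + 2·14 = 43
15(ω_sun−ω_arm) = −43(ω_ring−ω_arm),  ω_sun = 0, ω_ring = 1
15(0−ω_arm) = −43(1−ω_arm)  ⇒  58·ω_arm = 43  ⇒  ω_arm = 43/58
sun–planet mesh: 15·(0−43/58) = −14·(ω_p−ω_arm)  ⇒  ω_p−ω_arm = 645/812
scale: ω_p−ω_arm = 645/812 × 2987 rpm = +2372.6786 rpm

+2372.6786 rpm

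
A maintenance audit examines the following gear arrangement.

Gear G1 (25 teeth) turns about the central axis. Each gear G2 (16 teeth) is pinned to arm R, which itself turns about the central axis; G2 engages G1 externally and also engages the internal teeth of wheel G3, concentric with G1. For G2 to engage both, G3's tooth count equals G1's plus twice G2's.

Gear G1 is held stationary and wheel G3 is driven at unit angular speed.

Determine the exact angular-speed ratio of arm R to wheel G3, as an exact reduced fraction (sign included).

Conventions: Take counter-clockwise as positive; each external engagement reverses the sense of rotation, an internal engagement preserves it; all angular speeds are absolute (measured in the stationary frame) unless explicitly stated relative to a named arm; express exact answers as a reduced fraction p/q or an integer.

57/82

planetary set (25T centre, 16T on arm, 57T internal) — Willis relation
ring teeth: 25 + 2·16 = 57
25(ω_sun−ω_arm) = −57(ω_ring−ω_arm),  ω_sun = 0, ω_ring = 1
25(0−ω_arm) = −57(1−ω_arm)  ⇒  82·ω_arm = 57  ⇒  ω_arm = 57/82
ω_out/ω_in = 57/82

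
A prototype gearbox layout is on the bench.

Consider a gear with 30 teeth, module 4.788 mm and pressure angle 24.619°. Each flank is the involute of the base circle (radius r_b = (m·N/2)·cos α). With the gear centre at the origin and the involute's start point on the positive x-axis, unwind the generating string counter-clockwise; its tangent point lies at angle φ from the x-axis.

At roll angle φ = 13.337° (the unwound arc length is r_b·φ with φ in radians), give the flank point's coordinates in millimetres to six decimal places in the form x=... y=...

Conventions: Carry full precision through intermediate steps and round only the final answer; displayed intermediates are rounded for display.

topology: single-mesh involute geometry — m = 4.788, N = 30
pitch radius r_p = m·N/2 = 4.788·30/2 = 71.820000
base radius r_b = r_p·cos α = 71.820000·cos 24.619° = 65.291419
roll angle φ = 13.337° = 0.23277456 rad
x = r_b·(cos φ + φ·sin φ) = 67.036405
y = r_b·(sin φ − φ·cos φ) = 0.273015

x=67.036405 y=0.273015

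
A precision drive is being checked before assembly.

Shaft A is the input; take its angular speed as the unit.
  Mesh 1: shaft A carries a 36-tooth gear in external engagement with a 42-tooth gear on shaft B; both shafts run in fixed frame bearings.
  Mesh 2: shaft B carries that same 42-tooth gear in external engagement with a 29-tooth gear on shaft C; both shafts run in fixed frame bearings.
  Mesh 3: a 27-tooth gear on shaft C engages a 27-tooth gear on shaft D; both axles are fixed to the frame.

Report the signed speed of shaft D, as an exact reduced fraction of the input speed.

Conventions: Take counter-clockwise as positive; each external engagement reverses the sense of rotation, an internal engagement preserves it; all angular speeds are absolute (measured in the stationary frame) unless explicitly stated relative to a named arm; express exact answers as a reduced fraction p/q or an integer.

-36/29

3-mesh fixed-axis compound train (all bearings frame-fixed)
mesh 1 [36T→42T]: |ω|/ω_in = 1×36/42 = 6/7, sense flips to −
mesh 2 [42T→29T]: |ω|/ω_in = (6/7)×42/29 = 36/29, sense flips to +
mesh 3 [27T→27T]: |ω|/ω_in = (36/29)×27/27 = 36/29, sense flips to −
signed output speed (× input speed) = -36/29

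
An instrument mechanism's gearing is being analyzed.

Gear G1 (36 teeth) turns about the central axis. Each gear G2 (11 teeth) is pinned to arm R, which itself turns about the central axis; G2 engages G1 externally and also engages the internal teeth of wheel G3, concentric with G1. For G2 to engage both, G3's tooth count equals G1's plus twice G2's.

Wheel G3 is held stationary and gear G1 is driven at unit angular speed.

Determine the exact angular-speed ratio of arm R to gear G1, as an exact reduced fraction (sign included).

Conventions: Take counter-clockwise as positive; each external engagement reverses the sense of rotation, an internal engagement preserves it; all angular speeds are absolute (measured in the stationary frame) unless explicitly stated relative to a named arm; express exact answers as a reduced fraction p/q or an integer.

18/47

class = planetary set [G3 = 36+2·11 = 58; Willis about the carrier]
ring teeth: 36 + 2·11 = 58
36(ω_sun−ω_arm) = −58(ω_ring−ω_arm),  ω_ring = 0, ω_sun = 1
36(1−ω_arm) = −58(0−ω_arm)  ⇒  94·ω_arm = 36  ⇒  ω_arm = 18/47
ω_out/ω_in = 18/47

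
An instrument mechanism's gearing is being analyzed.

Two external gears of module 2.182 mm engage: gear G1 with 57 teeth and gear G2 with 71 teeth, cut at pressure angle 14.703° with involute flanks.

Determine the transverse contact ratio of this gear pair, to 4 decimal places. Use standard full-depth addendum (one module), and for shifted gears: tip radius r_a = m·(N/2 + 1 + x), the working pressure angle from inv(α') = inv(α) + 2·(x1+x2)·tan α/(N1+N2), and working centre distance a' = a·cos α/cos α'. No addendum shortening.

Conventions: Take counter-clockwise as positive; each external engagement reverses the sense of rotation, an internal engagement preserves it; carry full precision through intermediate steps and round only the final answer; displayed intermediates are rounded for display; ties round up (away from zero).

2.1840

single-mesh involute tooth geometry (57T engaging 71T at module 2.182)
base radii: r_b1 = 60.150653, r_b2 = 74.924498
tip radii: r_a1 = 64.369000, r_a2 = 79.643000
no profile shift: α' = α, a' = a
action lengths: √(r_a1²−r_b1²) = 22.918705, √(r_a2²−r_b2²) = 27.006056
base pitch p_b = π·m·cos α = 6.630486
CR = (22.918705 + 27.006056 − 139.648000·sin 14.70300°)/6.630486 = 2.183988
contact ratio ≈ 2.1840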